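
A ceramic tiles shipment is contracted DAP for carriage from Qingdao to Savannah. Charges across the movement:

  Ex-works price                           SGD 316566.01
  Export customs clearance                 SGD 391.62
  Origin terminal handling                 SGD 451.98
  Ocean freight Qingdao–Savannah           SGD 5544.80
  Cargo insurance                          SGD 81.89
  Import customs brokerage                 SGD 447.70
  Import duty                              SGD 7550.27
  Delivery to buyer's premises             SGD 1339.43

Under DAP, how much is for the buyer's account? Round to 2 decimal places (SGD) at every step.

DAP: the seller bears all costs to the named destination except import duty and clearance.
Seller's account: goods 316566.01 + export clearance 391.62 + origin terminal 451.98 + freight 5544.80 + insurance 81.89 + delivery 1339.43 = 324375.73
Buyer's account: brokerage 447.70 + duty 7550.27 = 7997.97

Buyer's account: SGD 7997.97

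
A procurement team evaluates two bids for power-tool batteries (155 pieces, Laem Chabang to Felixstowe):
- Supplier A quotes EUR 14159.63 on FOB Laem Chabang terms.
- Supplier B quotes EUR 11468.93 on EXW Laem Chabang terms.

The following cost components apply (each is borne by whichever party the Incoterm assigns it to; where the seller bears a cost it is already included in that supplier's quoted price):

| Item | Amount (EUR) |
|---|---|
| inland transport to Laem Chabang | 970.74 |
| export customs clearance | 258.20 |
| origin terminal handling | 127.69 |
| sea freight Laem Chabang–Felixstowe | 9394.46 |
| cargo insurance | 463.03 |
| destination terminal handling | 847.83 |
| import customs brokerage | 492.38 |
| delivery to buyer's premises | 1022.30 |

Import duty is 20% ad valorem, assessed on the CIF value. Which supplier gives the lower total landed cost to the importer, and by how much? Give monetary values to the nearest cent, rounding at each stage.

Supplier B is cheaper by EUR 1600.88

Supplier A (FOB):
CIF value = FOB price + freight + insurance = 14159.63 + 9394.46 + 463.03 = 24017.12
Import duty = 24017.12 × 20% = 4803.42
Buyer bears (A): 9394.46 + 463.03 + 847.83 + 492.38 + 1022.30 = 12220.00
Landed cost (A) = invoice 14159.63 + 12220.00 + duty 4803.42 = 31183.05
Supplier B (EXW):
CIF value = EXW price + inland to port + export clearance + origin terminal + freight + insurance = 11468.93 + 970.74 + 258.20 + 127.69 + 9394.46 + 463.03 = 22683.05
Import duty = 22683.05 × 20% = 4536.61
Buyer bears (B): 970.74 + 258.20 + 127.69 + 9394.46 + 463.03 + 847.83 + 492.38 + 1022.30 = 13576.63
Landed cost (B) = invoice 11468.93 + 13576.63 + duty 4536.61 = 29582.17
Difference = |31183.05 − 29582.17| = 1600.88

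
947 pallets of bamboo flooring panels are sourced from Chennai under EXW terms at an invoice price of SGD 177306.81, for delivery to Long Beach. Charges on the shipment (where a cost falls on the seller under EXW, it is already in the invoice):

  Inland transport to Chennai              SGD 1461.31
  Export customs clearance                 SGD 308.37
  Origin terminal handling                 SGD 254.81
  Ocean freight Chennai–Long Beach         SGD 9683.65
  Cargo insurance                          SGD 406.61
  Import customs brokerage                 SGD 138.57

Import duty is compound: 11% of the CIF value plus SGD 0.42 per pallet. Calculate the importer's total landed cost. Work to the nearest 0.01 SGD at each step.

Total landed cost: SGD 210794.24

EXW: the seller makes goods available at their premises; the buyer bears all onward costs.
CIF value = EXW price + inland to port + export clearance + origin terminal + freight + insurance = 177306.81 + 1461.31 + 308.37 + 254.81 + 9683.65 + 406.61 = 189421.56
Ad valorem component: 189421.56 × 11% = 20836.37
Specific component: 947 × 0.42 = 397.74
Import duty = 20836.37 + 397.74 = 21234.11
Buyer bears: inland to port 1461.31 + export clearance 308.37 + origin terminal 254.81 + freight 9683.65 + insurance 406.61 + brokerage 138.57 + duty 21234.11 = 33487.43
Landed cost = invoice 177306.81 + 33487.43 = 210794.24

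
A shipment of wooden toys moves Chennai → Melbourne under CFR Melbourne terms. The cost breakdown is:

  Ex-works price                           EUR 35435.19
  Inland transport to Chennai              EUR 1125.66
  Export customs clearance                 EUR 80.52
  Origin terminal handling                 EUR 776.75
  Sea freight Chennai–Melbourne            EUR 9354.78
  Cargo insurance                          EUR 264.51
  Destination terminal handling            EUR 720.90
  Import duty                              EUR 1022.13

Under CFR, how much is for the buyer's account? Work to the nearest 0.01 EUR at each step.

CFR: the seller pays costs through ocean freight to the destination port, but not insurance.
Seller's account: goods 35435.19 + inland to port 1125.66 + export clearance 80.52 + origin terminal 776.75 + freight 9354.78 = 46772.90
Buyer's account: insurance 264.51 + destination terminal 720.90 + duty 1022.13 = 2007.54

Buyer's account: EUR 2007.54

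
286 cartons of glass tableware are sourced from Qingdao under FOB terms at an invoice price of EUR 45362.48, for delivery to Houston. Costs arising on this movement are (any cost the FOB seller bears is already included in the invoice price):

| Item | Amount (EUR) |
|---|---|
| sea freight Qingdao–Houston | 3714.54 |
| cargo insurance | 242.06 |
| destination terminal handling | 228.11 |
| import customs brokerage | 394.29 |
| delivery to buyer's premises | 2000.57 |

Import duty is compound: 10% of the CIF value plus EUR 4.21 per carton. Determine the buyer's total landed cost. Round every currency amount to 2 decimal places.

FOB: the seller bears costs until goods are on board at the origin port; the buyer bears freight, insurance and all costs thereafter.
CIF value = FOB price + freight + insurance = 45362.48 + 3714.54 + 242.06 = 49319.08
Ad valorem component: 49319.08 × 10% = 4931.91
Specific component: 286 × 4.21 = 1204.06
Import duty = 4931.91 + 1204.06 = 6135.97
Buyer bears: freight 3714.54 + insurance 242.06 + destination terminal 228.11 + brokerage 394.29 + delivery 2000.57 + duty 6135.97 = 12715.54
Landed cost = invoice 45362.48 + 12715.54 = 58078.02

Total landed cost: EUR 58078.02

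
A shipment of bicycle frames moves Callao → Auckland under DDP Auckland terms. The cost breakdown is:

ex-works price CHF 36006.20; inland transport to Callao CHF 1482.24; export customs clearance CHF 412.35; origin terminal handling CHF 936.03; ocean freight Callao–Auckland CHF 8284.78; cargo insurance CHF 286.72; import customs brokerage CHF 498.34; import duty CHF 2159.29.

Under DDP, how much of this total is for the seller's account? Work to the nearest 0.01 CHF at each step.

Seller's account: CHF 50065.95

DDP: the seller bears all costs including import duty.
Seller's account: goods 36006.20 + inland to port 1482.24 + export clearance 412.35 + origin terminal 936.03 + freight 8284.78 + insurance 286.72 + brokerage 498.34 + duty 2159.29 = 50065.95
Buyer's account: 0.00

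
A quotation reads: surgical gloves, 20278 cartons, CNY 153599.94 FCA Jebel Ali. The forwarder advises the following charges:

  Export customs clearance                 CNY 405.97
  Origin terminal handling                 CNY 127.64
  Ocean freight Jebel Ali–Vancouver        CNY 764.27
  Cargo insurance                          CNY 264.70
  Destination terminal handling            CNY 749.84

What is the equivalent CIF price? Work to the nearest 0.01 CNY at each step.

CIF price: CNY 154756.55

Not relevant to the conversion: export clearance — on the seller under both FCA and CIF; already in the FCA price and stays in the CIF price. destination terminal — on the buyer under both terms; not part of either seller's price.
From FCA to CIF, the seller additionally bears: origin terminal, freight, insurance.
CIF price = 153599.94 + 127.64 + 764.27 + 264.70 = 154756.55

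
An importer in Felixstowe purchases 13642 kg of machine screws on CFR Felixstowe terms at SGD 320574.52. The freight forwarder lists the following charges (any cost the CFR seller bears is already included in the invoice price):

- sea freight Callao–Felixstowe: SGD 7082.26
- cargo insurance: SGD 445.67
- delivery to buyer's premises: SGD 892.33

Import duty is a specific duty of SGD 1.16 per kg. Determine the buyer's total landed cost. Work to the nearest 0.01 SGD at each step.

CFR: the seller pays costs through ocean freight to the destination port, but not insurance.
Already in the invoice (seller's account under CFR): freight — exclude.
CIF value = CFR price + insurance = 320574.52 + 445.67 = 321020.19
Import duty = 13642 × 1.16 = 15824.72
Buyer bears: insurance 445.67 + delivery 892.33 + duty 15824.72 = 17162.72
Landed cost = invoice 320574.52 + 17162.72 = 337737.24

Total landed cost: SGD 337737.24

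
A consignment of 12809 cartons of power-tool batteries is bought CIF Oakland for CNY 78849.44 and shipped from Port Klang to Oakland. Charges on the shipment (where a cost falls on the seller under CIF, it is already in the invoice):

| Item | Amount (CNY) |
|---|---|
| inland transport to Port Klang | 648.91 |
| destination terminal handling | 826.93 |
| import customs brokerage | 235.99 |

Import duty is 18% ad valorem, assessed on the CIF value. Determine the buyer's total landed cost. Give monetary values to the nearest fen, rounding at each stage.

CIF: the seller pays costs through ocean freight and marine insurance to the destination port.
Already in the invoice (seller's account under CIF): inland to port — exclude.
The CIF price already equals the CIF value: 78849.44
Import duty = 78849.44 × 18% = 14192.90
Buyer bears: destination terminal 826.93 + brokerage 235.99 + duty 14192.90 = 15255.82
Landed cost = invoice 78849.44 + 15255.82 = 94105.26

Total landed cost: CNY 94105.26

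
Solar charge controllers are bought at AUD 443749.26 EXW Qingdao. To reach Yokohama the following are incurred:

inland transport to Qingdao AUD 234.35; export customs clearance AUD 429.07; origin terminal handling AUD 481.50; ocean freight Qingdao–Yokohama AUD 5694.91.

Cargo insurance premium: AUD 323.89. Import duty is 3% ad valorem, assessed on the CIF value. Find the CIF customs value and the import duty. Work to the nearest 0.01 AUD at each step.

CIF value: AUD 450912.98; import duty: AUD 13527.39

CIF = EXW price + pre-shipment costs + freight + insurance
CIF = 443749.26 + 234.35 + 429.07 + 481.50 + 5694.91 + 323.89 = 450912.98
Import duty = 450912.98 × 3% = 13527.39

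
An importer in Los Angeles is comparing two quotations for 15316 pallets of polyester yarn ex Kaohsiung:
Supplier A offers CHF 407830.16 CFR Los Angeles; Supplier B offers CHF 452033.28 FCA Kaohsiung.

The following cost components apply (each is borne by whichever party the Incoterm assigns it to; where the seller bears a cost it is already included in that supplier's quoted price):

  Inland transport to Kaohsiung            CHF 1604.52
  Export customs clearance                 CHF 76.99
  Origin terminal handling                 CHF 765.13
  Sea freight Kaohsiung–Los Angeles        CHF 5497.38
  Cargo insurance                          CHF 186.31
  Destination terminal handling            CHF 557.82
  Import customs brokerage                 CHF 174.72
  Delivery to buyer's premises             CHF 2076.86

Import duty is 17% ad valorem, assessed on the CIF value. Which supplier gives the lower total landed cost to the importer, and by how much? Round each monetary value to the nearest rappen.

Supplier A is cheaper by CHF 59044.79

Supplier A (CFR):
CIF value = CFR price + insurance = 407830.16 + 186.31 = 408016.47
Import duty = 408016.47 × 17% = 69362.80
Buyer bears (A): 186.31 + 557.82 + 174.72 + 2076.86 = 2995.71
Landed cost (A) = invoice 407830.16 + 2995.71 + duty 69362.80 = 480188.67
Supplier B (FCA):
CIF value = FCA price + origin terminal + freight + insurance = 452033.28 + 765.13 + 5497.38 + 186.31 = 458482.10
Import duty = 458482.10 × 17% = 77941.96
Buyer bears (B): 765.13 + 5497.38 + 186.31 + 557.82 + 174.72 + 2076.86 = 9258.22
Landed cost (B) = invoice 452033.28 + 9258.22 + duty 77941.96 = 539233.46
Difference = |480188.67 − 539233.46| = 59044.79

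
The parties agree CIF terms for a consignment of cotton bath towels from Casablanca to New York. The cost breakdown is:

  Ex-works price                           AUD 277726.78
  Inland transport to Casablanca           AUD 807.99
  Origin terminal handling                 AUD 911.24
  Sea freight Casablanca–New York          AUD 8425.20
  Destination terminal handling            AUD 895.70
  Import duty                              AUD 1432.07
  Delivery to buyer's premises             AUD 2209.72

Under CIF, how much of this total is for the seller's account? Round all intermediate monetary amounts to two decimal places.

Seller's account: AUD 287871.21

CIF: the seller pays costs through ocean freight and marine insurance to the destination port.
Seller's account: goods 277726.78 + inland to port 807.99 + origin terminal 911.24 + freight 8425.20 = 287871.21
Buyer's account: destination terminal 895.70 + duty 1432.07 + delivery 2209.72 = 4537.49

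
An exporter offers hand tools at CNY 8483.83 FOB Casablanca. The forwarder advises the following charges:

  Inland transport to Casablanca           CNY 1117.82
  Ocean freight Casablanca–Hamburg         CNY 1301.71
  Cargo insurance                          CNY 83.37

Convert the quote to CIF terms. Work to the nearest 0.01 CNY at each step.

Not relevant to the conversion: inland to port — on the seller under both FOB and CIF; already in the FOB price and stays in the CIF price.
From FOB to CIF, the seller additionally bears: freight, insurance.
CIF price = 8483.83 + 1301.71 + 83.37 = 9868.91

CIF price: CNY 9868.91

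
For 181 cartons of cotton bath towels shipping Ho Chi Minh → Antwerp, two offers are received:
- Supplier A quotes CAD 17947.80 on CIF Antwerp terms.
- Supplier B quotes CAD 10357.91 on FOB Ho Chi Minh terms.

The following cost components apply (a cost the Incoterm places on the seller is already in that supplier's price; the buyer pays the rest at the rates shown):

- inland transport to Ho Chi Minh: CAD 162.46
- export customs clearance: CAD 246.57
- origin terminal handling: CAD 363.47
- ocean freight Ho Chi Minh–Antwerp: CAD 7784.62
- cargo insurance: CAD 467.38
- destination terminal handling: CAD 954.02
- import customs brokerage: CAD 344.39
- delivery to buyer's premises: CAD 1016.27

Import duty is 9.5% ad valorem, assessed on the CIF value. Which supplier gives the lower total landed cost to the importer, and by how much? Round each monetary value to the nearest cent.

Supplier A is cheaper by CAD 725.01

Supplier A (CIF):
The CIF price already equals the CIF value: 17947.80
Import duty = 17947.80 × 9.5% = 1705.04
Buyer bears (A): 954.02 + 344.39 + 1016.27 = 2314.68
Landed cost (A) = invoice 17947.80 + 2314.68 + duty 1705.04 = 21967.52
Supplier B (FOB):
CIF value = FOB price + freight + insurance = 10357.91 + 7784.62 + 467.38 = 18609.91
Import duty = 18609.91 × 9.5% = 1767.94
Buyer bears (B): 7784.62 + 467.38 + 954.02 + 344.39 + 1016.27 = 10566.68
Landed cost (B) = invoice 10357.91 + 10566.68 + duty 1767.94 = 22692.53
Difference = |21967.52 − 22692.53| = 725.01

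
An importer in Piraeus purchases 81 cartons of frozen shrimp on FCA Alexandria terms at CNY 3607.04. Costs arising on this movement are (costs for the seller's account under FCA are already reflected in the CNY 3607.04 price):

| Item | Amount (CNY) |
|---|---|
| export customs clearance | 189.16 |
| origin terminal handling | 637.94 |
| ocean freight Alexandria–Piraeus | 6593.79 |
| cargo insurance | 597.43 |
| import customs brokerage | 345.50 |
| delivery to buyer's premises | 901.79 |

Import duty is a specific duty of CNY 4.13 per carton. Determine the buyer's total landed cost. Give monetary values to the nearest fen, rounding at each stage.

Total landed cost: CNY 13018.02

FCA: the seller delivers export-cleared goods to the carrier; the buyer bears costs from that point.
Already in the invoice (seller's account under FCA): export clearance — exclude.
CIF value = FCA price + origin terminal + freight + insurance = 3607.04 + 637.94 + 6593.79 + 597.43 = 11436.20
Import duty = 81 × 4.13 = 334.53
Buyer bears: origin terminal 637.94 + freight 6593.79 + insurance 597.43 + brokerage 345.50 + delivery 901.79 + duty 334.53 = 9410.98
Landed cost = invoice 3607.04 + 9410.98 = 13018.02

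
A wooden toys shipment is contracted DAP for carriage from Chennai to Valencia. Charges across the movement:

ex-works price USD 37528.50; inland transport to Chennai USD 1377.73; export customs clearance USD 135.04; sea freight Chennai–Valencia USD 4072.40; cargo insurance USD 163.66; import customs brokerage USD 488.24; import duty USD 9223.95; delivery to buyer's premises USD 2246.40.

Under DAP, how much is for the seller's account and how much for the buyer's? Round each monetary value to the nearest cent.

Seller: USD 45523.73; buyer: USD 9712.19

DAP: the seller bears all costs to the named destination except import duty and clearance.
Seller's account: goods 37528.50 + inland to port 1377.73 + export clearance 135.04 + freight 4072.40 + insurance 163.66 + delivery 2246.40 = 45523.73
Buyer's account: brokerage 488.24 + duty 9223.95 = 9712.19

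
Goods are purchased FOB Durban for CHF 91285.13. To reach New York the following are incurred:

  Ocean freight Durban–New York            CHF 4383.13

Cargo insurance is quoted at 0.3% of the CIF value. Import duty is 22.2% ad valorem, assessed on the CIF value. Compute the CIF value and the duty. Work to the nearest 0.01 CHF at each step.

Let C be the CIF value. C = FOB price + freight + 0.3% × C
C − 0.3% × C = 91285.13 + 4383.13
0.997 × C = 95668.26
C = 95668.26 / 0.997 = 95956.13
Insurance premium = 0.3% × 95956.13 = 287.87
Import duty = 95956.13 × 22.2% = 21302.26

CIF value: CHF 95956.13; import duty: CHF 21302.26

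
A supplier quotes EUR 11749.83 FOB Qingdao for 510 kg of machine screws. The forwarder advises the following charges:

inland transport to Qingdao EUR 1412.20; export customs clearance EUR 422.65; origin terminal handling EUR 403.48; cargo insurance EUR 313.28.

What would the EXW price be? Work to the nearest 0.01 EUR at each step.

Not relevant to the conversion: insurance — on the buyer under both terms; not part of either seller's price.
From FOB to EXW, the seller no longer bears: inland to port, export clearance, origin terminal.
EXW price = 11749.83 − 1412.20 − 422.65 − 403.48 = 9511.50

EXW price: EUR 9511.50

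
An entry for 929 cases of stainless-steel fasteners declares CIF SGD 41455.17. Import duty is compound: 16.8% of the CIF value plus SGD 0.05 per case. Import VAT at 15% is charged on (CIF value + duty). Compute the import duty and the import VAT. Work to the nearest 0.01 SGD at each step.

Ad valorem component: 41455.17 × 16.8% = 6964.47
Specific component: 929 × 0.05 = 46.45
Import duty = 6964.47 + 46.45 = 7010.92
VAT base = CIF + duty = 41455.17 + 7010.92 = 48466.09
Import VAT = 48466.09 × 15% = 7269.91

Import duty: SGD 7010.92; import VAT: SGD 7269.91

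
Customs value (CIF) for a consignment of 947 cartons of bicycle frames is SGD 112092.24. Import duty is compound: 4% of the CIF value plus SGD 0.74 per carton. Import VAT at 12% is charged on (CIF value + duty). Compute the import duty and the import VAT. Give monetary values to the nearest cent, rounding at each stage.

Import duty: SGD 5184.47; import VAT: SGD 14073.21

Ad valorem component: 112092.24 × 4% = 4483.69
Specific component: 947 × 0.74 = 700.78
Import duty = 4483.69 + 700.78 = 5184.47
VAT base = CIF + duty = 112092.24 + 5184.47 = 117276.71
Import VAT = 117276.71 × 12% = 14073.21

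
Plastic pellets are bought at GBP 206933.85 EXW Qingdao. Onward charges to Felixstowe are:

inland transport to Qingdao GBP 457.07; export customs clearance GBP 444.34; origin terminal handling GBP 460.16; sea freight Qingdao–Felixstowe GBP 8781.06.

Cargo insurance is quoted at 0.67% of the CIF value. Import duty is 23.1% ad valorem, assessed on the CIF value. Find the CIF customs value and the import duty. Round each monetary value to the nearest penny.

CIF value: GBP 218540.70; import duty: GBP 50482.90

Let C be the CIF value. C = EXW price + pre-shipment costs + freight + 0.67% × C
C − 0.67% × C = 206933.85 + 457.07 + 444.34 + 460.16 + 8781.06
0.9933 × C = 217076.48
C = 217076.48 / 0.9933 = 218540.70
Insurance premium = 0.67% × 218540.70 = 1464.22
Import duty = 218540.70 × 23.1% = 50482.90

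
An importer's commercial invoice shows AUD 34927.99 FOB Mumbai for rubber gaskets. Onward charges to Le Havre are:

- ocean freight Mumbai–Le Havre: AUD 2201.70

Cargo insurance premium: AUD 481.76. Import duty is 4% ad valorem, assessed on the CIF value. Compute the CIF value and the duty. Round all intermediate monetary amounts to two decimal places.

CIF value: AUD 37611.45; import duty: AUD 1504.46

CIF = FOB price + freight + insurance
CIF = 34927.99 + 2201.70 + 481.76 = 37611.45
Import duty = 37611.45 × 4% = 1504.46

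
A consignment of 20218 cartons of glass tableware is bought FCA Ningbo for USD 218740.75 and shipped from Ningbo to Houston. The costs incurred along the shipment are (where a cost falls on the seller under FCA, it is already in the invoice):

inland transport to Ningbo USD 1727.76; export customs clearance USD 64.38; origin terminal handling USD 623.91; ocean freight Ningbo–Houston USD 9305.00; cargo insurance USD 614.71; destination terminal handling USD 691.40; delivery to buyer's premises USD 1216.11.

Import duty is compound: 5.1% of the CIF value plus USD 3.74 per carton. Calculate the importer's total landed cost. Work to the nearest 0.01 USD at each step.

Total landed cost: USD 318500.70

FCA: the seller delivers export-cleared goods to the carrier; the buyer bears costs from that point.
Already in the invoice (seller's account under FCA): inland to port, export clearance — exclude.
CIF value = FCA price + origin terminal + freight + insurance = 218740.75 + 623.91 + 9305.00 + 614.71 = 229284.37
Ad valorem component: 229284.37 × 5.1% = 11693.50
Specific component: 20218 × 3.74 = 75615.32
Import duty = 11693.50 + 75615.32 = 87308.82
Buyer bears: origin terminal 623.91 + freight 9305.00 + insurance 614.71 + destination terminal 691.40 + delivery 1216.11 + duty 87308.82 = 99759.95
Landed cost = invoice 218740.75 + 99759.95 = 318500.70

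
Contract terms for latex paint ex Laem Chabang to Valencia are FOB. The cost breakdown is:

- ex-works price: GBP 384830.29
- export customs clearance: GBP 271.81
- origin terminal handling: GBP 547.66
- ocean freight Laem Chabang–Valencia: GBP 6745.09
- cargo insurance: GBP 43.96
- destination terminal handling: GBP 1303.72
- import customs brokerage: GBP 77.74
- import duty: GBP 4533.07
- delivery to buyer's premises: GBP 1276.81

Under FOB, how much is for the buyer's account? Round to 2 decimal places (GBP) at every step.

Buyer's account: GBP 13980.39

FOB: the seller bears costs until goods are on board at the origin port; the buyer bears freight, insurance and all costs thereafter.
Seller's account: goods 384830.29 + export clearance 271.81 + origin terminal 547.66 = 385649.76
Buyer's account: freight 6745.09 + insurance 43.96 + destination terminal 1303.72 + brokerage 77.74 + duty 4533.07 + delivery 1276.81 = 13980.39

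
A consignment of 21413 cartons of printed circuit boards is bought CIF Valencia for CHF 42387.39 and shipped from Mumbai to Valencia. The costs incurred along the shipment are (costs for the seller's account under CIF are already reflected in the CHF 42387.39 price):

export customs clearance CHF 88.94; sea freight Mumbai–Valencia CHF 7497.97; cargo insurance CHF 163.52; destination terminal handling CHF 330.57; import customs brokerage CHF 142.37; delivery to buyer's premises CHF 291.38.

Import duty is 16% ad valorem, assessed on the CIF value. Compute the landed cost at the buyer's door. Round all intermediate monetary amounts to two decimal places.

Total landed cost: CHF 49933.69

CIF: the seller pays costs through ocean freight and marine insurance to the destination port.
Already in the invoice (seller's account under CIF): export clearance, freight, insurance — exclude.
The CIF price already equals the CIF value: 42387.39
Import duty = 42387.39 × 16% = 6781.98
Buyer bears: destination terminal 330.57 + brokerage 142.37 + delivery 291.38 + duty 6781.98 = 7546.30
Landed cost = invoice 42387.39 + 7546.30 = 49933.69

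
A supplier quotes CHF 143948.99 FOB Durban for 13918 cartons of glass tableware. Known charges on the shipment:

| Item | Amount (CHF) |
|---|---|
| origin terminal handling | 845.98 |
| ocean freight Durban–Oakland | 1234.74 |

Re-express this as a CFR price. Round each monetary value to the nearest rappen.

Not relevant to the conversion: origin terminal — on the seller under both FOB and CFR; already in the FOB price and stays in the CFR price.
From FOB to CFR, the seller additionally bears: freight.
CFR price = 143948.99 + 1234.74 = 145183.73

CFR price: CHF 145183.73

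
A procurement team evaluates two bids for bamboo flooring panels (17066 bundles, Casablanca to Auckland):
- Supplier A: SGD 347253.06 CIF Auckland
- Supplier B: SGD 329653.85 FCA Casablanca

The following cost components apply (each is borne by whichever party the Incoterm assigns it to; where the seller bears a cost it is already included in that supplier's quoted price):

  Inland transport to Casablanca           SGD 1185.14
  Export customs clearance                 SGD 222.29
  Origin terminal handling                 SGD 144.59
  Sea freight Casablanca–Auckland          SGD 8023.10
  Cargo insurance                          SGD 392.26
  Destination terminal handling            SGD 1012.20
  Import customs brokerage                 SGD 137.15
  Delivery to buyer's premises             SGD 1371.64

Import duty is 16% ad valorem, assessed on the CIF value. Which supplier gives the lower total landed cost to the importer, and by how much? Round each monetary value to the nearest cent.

Supplier B is cheaper by SGD 10485.54

Supplier A (CIF):
The CIF price already equals the CIF value: 347253.06
Import duty = 347253.06 × 16% = 55560.49
Buyer bears (A): 1012.20 + 137.15 + 1371.64 = 2520.99
Landed cost (A) = invoice 347253.06 + 2520.99 + duty 55560.49 = 405334.54
Supplier B (FCA):
CIF value = FCA price + origin terminal + freight + insurance = 329653.85 + 144.59 + 8023.10 + 392.26 = 338213.80
Import duty = 338213.80 × 16% = 54114.21
Buyer bears (B): 144.59 + 8023.10 + 392.26 + 1012.20 + 137.15 + 1371.64 = 11080.94
Landed cost (B) = invoice 329653.85 + 11080.94 + duty 54114.21 = 394849.00
Difference = |405334.54 − 394849.00| = 10485.54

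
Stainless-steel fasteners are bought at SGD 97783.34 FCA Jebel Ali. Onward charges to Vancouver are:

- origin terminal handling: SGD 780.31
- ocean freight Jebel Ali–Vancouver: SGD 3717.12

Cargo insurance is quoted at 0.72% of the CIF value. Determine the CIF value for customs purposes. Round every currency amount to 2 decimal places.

Let C be the CIF value. C = FCA price + pre-shipment costs + freight + 0.72% × C
C − 0.72% × C = 97783.34 + 780.31 + 3717.12
0.9928 × C = 102280.77
C = 102280.77 / 0.9928 = 103022.53
Insurance premium = 0.72% × 103022.53 = 741.76

CIF value: SGD 103022.53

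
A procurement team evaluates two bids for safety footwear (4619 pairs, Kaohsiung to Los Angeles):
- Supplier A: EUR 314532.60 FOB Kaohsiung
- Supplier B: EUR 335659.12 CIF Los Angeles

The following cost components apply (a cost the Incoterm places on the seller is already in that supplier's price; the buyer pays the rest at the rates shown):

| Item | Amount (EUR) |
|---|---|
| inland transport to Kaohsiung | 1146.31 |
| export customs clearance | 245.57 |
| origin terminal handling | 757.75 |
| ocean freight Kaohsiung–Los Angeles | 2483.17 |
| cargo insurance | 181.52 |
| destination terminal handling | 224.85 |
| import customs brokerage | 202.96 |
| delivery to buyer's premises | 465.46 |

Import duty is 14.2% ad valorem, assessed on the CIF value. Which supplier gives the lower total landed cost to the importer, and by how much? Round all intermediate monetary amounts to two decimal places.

Supplier A is cheaper by EUR 21083.41

Supplier A (FOB):
CIF value = FOB price + freight + insurance = 314532.60 + 2483.17 + 181.52 = 317197.29
Import duty = 317197.29 × 14.2% = 45042.02
Buyer bears (A): 2483.17 + 181.52 + 224.85 + 202.96 + 465.46 = 3557.96
Landed cost (A) = invoice 314532.60 + 3557.96 + duty 45042.02 = 363132.58
Supplier B (CIF):
The CIF price already equals the CIF value: 335659.12
Import duty = 335659.12 × 14.2% = 47663.60
Buyer bears (B): 224.85 + 202.96 + 465.46 = 893.27
Landed cost (B) = invoice 335659.12 + 893.27 + duty 47663.60 = 384215.99
Difference = |363132.58 − 384215.99| = 21083.41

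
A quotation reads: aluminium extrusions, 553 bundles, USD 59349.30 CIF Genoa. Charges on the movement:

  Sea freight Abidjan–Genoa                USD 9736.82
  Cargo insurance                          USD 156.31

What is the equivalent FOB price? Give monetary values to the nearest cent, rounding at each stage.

FOB price: USD 49456.17

From CIF to FOB, the seller no longer bears: freight, insurance.
FOB price = 59349.30 − 9736.82 − 156.31 = 49456.17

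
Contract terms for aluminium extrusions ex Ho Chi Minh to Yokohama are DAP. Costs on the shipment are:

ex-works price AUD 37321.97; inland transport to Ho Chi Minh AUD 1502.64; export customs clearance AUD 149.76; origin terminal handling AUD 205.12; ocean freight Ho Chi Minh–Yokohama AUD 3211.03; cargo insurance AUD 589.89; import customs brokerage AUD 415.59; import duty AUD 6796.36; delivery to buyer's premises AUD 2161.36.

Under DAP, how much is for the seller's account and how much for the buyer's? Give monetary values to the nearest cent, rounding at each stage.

Seller: AUD 45141.77; buyer: AUD 7211.95

DAP: the seller bears all costs to the named destination except import duty and clearance.
Seller's account: goods 37321.97 + inland to port 1502.64 + export clearance 149.76 + origin terminal 205.12 + freight 3211.03 + insurance 589.89 + delivery 2161.36 = 45141.77
Buyer's account: brokerage 415.59 + duty 6796.36 = 7211.95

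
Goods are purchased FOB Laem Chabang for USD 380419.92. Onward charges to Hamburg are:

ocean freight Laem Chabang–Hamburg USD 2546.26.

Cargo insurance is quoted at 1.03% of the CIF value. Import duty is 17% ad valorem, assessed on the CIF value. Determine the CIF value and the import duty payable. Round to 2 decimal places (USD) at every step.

CIF value: USD 386951.78; import duty: USD 65781.80

Let C be the CIF value. C = FOB price + freight + 1.03% × C
C − 1.03% × C = 380419.92 + 2546.26
0.9897 × C = 382966.18
C = 382966.18 / 0.9897 = 386951.78
Insurance premium = 1.03% × 386951.78 = 3985.60
Import duty = 386951.78 × 17% = 65781.80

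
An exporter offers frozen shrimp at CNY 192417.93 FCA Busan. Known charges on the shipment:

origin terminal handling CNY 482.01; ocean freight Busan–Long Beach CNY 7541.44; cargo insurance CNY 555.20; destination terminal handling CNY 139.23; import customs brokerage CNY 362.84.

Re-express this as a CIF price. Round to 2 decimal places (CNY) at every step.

CIF price: CNY 200996.58

Not relevant to the conversion: brokerage, destination terminal — on the buyer under both terms; not part of either seller's price.
From FCA to CIF, the seller additionally bears: origin terminal, freight, insurance.
CIF price = 192417.93 + 482.01 + 7541.44 + 555.20 = 200996.58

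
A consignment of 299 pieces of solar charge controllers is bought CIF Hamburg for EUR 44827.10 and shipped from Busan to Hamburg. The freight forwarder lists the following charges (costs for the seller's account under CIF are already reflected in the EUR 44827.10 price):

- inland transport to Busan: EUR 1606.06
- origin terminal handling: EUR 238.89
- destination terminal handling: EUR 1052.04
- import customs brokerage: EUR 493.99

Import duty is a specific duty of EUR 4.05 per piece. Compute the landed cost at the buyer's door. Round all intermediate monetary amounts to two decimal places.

CIF: the seller pays costs through ocean freight and marine insurance to the destination port.
Already in the invoice (seller's account under CIF): inland to port, origin terminal — exclude.
The CIF price already equals the CIF value: 44827.10
Import duty = 299 × 4.05 = 1210.95
Buyer bears: destination terminal 1052.04 + brokerage 493.99 + duty 1210.95 = 2756.98
Landed cost = invoice 44827.10 + 2756.98 = 47584.08

Total landed cost: EUR 47584.08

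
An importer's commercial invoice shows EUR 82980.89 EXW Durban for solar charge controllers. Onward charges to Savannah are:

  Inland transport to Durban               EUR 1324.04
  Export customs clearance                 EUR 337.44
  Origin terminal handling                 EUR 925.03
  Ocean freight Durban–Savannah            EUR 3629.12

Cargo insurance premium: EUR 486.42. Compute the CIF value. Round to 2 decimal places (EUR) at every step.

CIF = EXW price + pre-shipment costs + freight + insurance
CIF = 82980.89 + 1324.04 + 337.44 + 925.03 + 3629.12 + 486.42 = 89682.94

CIF value: EUR 89682.94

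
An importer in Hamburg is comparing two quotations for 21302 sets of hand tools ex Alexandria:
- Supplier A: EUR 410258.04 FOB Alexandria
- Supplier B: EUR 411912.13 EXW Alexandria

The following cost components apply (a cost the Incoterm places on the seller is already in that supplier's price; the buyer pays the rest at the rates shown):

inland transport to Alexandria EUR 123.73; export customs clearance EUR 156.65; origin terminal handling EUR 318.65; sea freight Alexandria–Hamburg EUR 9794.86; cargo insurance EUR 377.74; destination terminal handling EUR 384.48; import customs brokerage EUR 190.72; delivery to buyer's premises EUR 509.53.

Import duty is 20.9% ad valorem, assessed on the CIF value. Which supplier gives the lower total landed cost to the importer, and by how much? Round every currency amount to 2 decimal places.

Supplier A (FOB):
CIF value = FOB price + freight + insurance = 410258.04 + 9794.86 + 377.74 = 420430.64
Import duty = 420430.64 × 20.9% = 87870.00
Buyer bears (A): 9794.86 + 377.74 + 384.48 + 190.72 + 509.53 = 11257.33
Landed cost (A) = invoice 410258.04 + 11257.33 + duty 87870.00 = 509385.37
Supplier B (EXW):
CIF value = EXW price + inland to port + export clearance + origin terminal + freight + insurance = 411912.13 + 123.73 + 156.65 + 318.65 + 9794.86 + 377.74 = 422683.76
Import duty = 422683.76 × 20.9% = 88340.91
Buyer bears (B): 123.73 + 156.65 + 318.65 + 9794.86 + 377.74 + 384.48 + 190.72 + 509.53 = 11856.36
Landed cost (B) = invoice 411912.13 + 11856.36 + duty 88340.91 = 512109.40
Difference = |509385.37 − 512109.40| = 2724.03

Supplier A is cheaper by EUR 2724.03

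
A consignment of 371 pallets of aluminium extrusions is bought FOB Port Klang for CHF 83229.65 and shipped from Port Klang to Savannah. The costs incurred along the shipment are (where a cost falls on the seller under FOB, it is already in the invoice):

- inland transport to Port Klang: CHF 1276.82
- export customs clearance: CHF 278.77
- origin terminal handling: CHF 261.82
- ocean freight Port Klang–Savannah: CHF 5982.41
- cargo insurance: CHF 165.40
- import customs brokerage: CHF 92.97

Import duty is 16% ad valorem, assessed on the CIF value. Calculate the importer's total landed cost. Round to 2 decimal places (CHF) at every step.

Total landed cost: CHF 103770.82

FOB: the seller bears costs until goods are on board at the origin port; the buyer bears freight, insurance and all costs thereafter.
Already in the invoice (seller's account under FOB): inland to port, export clearance, origin terminal — exclude.
CIF value = FOB price + freight + insurance = 83229.65 + 5982.41 + 165.40 = 89377.46
Import duty = 89377.46 × 16% = 14300.39
Buyer bears: freight 5982.41 + insurance 165.40 + brokerage 92.97 + duty 14300.39 = 20541.17
Landed cost = invoice 83229.65 + 20541.17 = 103770.82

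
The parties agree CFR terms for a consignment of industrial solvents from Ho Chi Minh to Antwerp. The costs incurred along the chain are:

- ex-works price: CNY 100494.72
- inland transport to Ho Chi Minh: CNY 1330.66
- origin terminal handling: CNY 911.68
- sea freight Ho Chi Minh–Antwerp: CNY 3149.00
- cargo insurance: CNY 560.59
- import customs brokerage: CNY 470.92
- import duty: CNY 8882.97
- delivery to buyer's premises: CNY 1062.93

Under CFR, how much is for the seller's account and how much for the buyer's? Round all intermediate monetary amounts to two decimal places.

Seller: CNY 105886.06; buyer: CNY 10977.41

CFR: the seller pays costs through ocean freight to the destination port, but not insurance.
Seller's account: goods 100494.72 + inland to port 1330.66 + origin terminal 911.68 + freight 3149.00 = 105886.06
Buyer's account: insurance 560.59 + brokerage 470.92 + duty 8882.97 + delivery 1062.93 = 10977.41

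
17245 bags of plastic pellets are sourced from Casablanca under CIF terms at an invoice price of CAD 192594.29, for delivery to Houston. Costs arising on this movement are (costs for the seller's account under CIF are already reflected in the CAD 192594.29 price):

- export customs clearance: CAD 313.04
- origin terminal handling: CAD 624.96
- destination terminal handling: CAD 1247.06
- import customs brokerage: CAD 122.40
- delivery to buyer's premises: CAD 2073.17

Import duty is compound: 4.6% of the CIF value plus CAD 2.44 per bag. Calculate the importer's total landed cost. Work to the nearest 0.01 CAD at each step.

Total landed cost: CAD 246974.06

CIF: the seller pays costs through ocean freight and marine insurance to the destination port.
Already in the invoice (seller's account under CIF): export clearance, origin terminal — exclude.
The CIF price already equals the CIF value: 192594.29
Ad valorem component: 192594.29 × 4.6% = 8859.34
Specific component: 17245 × 2.44 = 42077.80
Import duty = 8859.34 + 42077.80 = 50937.14
Buyer bears: destination terminal 1247.06 + brokerage 122.40 + delivery 2073.17 + duty 50937.14 = 54379.77
Landed cost = invoice 192594.29 + 54379.77 = 246974.06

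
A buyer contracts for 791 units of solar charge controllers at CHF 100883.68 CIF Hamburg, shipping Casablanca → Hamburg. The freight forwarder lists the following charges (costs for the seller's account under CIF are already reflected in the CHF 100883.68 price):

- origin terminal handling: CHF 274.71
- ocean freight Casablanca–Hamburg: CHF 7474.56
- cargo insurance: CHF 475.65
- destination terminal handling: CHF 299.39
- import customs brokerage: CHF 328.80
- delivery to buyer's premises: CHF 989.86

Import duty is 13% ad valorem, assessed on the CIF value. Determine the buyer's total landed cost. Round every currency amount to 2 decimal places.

Total landed cost: CHF 115616.61

CIF: the seller pays costs through ocean freight and marine insurance to the destination port.
Already in the invoice (seller's account under CIF): origin terminal, freight, insurance — exclude.
The CIF price already equals the CIF value: 100883.68
Import duty = 100883.68 × 13% = 13114.88
Buyer bears: destination terminal 299.39 + brokerage 328.80 + delivery 989.86 + duty 13114.88 = 14732.93
Landed cost = invoice 100883.68 + 14732.93 = 115616.61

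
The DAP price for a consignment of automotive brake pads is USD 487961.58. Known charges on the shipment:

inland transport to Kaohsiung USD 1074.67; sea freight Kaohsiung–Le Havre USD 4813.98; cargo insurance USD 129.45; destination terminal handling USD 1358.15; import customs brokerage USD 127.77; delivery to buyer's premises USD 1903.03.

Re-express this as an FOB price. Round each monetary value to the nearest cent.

FOB price: USD 479756.97

Not relevant to the conversion: inland to port — on the seller under both DAP and FOB; already in the DAP price and stays in the FOB price. brokerage — on the buyer under both terms; not part of either seller's price.
From DAP to FOB, the seller no longer bears: freight, insurance, destination terminal, delivery.
FOB price = 487961.58 − 4813.98 − 129.45 − 1358.15 − 1903.03 = 479756.97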